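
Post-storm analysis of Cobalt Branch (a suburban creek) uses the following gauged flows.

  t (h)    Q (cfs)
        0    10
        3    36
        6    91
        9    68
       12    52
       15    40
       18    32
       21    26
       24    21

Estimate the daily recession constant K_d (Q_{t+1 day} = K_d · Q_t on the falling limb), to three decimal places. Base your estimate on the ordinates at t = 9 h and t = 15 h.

K_d ≈ 0.120

Between t = 9 h and t = 15 h the flow falls from 68 to 40 cfs over 2×3 h = 6 h.
Per-interval ratio K = (40/68)^(1/2) = 0.7670; K_d = K^(24/3) = 0.120.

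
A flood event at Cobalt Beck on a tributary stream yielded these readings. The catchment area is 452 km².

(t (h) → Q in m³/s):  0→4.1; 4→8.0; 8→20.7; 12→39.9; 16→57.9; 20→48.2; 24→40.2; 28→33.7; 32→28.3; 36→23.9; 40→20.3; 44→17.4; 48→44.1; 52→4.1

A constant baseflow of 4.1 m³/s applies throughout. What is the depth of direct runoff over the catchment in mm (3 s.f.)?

Direct runoff: 0.0, 3.9, 16.6, 35.8, 53.8, 44.1, 36.1, 29.6, 24.2, 19.8, 16.2, 13.3, 40.0, 0.0 m³/s; ΣQ_DR = 333.4 m³/s.
V = ΣQ_DR · Δt = 333.4 × 14400 s = 4.801 × 10^6 m³.
Over A = 452 km², depth = V / A = 10.6 mm.

d ≈ 10.6 mm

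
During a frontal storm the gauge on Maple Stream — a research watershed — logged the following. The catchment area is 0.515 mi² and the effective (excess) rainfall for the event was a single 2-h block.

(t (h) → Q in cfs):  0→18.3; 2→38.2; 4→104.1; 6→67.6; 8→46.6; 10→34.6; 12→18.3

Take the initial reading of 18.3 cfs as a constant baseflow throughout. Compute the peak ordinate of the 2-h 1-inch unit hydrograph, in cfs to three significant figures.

Direct runoff: 0.0, 19.9, 85.8, 49.3, 28.3, 16.3, 0.0 cfs; ΣQ_DR = 199.6 cfs, peak = 85.8 cfs.
Runoff depth d = ΣQ_DR·Δt / A = 199.6 × 7200 / (0.515 mi²) = 1.201 in.
The 1-inch UH is the DRH scaled by (1 in)/d, so U_p = 85.8 × 1/1.201 = 71.4 cfs.

U_p ≈ 71.4 cfs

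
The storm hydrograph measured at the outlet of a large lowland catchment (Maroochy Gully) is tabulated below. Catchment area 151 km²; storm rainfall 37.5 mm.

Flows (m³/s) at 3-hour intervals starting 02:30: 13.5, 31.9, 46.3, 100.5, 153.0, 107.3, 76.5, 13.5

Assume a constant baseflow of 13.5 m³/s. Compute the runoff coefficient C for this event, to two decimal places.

ΣQ_DR = 434.5 m³/s; V = ΣQ_DR·Δt = 4.693 × 10^6 m³.
Runoff depth d = V / A = 31.08 mm.
C = d / P = 31.08 / 37.5 = 0.83.

C ≈ 0.83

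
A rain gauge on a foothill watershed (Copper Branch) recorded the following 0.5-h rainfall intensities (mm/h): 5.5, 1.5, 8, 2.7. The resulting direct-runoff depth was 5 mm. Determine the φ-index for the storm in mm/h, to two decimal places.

φ ≈ 2.07 mm/h

Only the 3 blocks with intensity above φ contribute runoff: 5.5, 8, 2.7 mm/h.
Σ(I−φ)·Δt = d  ⇒  (5.5+8+2.7 − 3φ)·0.5 = 5
φ = (16.20 − 5/0.5) / 3 = 2.07 mm/h.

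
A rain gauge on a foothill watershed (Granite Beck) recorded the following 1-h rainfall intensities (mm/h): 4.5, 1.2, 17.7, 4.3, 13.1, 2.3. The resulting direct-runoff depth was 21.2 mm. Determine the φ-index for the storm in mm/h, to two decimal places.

Only the 2 blocks with intensity above φ contribute runoff: 17.7, 13.1 mm/h.
Σ(I−φ)·Δt = d  ⇒  (17.7+13.1 − 2φ)·1 = 21.2
φ = (30.80 − 21.2/1) / 2 = 4.80 mm/h.

φ ≈ 4.80 mm/h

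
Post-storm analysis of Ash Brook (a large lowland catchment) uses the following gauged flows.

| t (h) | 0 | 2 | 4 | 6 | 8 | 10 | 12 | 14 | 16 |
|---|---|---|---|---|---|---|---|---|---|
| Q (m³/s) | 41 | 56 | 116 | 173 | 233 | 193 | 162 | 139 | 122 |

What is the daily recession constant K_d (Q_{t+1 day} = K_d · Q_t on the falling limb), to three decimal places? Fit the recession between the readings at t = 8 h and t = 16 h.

K_d ≈ 0.144

Between t = 8 h and t = 16 h the flow falls from 233 to 122 m³/s over 4×2 h = 8 h.
Per-interval ratio K = (122/233)^(1/4) = 0.8507; K_d = K^(24/2) = 0.144.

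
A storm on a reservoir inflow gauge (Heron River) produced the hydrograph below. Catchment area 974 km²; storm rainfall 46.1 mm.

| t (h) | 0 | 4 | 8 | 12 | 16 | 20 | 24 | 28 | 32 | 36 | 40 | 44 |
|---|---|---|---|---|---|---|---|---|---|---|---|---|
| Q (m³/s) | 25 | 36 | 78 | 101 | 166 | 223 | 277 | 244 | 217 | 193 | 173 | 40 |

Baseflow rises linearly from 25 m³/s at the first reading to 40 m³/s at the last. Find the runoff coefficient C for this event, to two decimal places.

C ≈ 0.44

ΣQ_DR = 1383 m³/s; V = ΣQ_DR·Δt = 1.992 × 10^7 m³.
Runoff depth d = V / A = 20.45 mm.
C = d / P = 20.45 / 46.1 = 0.44.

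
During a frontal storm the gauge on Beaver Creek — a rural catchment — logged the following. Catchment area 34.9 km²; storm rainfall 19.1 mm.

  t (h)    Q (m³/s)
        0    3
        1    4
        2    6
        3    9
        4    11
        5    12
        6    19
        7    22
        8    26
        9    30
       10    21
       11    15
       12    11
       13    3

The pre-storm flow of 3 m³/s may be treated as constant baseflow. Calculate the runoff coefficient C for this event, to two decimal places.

ΣQ_DR = 150.0 m³/s; V = ΣQ_DR·Δt = 5.400 × 10^5 m³.
Runoff depth d = V / A = 15.47 mm.
C = d / P = 15.47 / 19.1 = 0.81.

C ≈ 0.81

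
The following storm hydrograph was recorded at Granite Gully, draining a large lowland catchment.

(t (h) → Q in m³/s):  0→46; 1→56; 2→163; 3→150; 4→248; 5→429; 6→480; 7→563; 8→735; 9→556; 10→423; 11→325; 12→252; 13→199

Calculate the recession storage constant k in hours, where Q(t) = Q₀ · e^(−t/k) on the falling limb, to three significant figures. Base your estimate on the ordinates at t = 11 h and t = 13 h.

On the falling limb, Q drops from 325 to 199 m³/s between t = 11 h and t = 13 h (Δt = 2 h).
k = −Δt / ln(Q₂/Q₁) = −2 / ln(199/325) = 4.08 h.

k ≈ 4.08 h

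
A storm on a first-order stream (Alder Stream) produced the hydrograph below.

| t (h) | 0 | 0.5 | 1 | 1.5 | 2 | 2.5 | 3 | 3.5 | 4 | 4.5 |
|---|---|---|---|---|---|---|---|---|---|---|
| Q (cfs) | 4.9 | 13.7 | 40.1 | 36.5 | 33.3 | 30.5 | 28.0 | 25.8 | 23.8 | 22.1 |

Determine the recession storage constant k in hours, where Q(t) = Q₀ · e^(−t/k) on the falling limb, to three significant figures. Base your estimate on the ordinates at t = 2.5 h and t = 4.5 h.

On the falling limb, Q drops from 30.5 to 22.1 cfs between t = 2.5 h and t = 4.5 h (Δt = 2 h).
k = −Δt / ln(Q₂/Q₁) = −2 / ln(22.1/30.5) = 6.21 h.

k ≈ 6.21 h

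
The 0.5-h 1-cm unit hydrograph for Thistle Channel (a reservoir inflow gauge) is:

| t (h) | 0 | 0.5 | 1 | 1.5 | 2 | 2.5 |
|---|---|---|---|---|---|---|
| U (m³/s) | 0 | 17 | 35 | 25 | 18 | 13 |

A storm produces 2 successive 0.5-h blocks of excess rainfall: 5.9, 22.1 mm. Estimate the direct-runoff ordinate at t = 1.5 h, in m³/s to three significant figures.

Q ≈ 92.1 m³/s

By discrete convolution, Q_j = Σ (P_i / 10 mm) · U_{j−i}.
At t = 1.5 h (j=3): Q = (5.9/10)·25 + (22.1/10)·35 = 92.1 m³/s.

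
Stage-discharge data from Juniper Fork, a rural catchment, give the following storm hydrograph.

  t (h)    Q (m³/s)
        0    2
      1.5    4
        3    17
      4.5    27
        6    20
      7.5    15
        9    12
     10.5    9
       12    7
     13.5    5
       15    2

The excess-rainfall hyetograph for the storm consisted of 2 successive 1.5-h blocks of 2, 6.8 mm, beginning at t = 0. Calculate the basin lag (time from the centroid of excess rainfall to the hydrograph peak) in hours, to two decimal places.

Centroid of excess rainfall: t_c = Σ P_i·t̄_i / ΣP_i = 1.9091 h (block centres at 0.75, 2.25 h).
Hydrograph peak occurs at t = 4.5 h, so basin lag t_L = 4.5 − 1.9091 = 2.59 h.

t_L ≈ 2.59 h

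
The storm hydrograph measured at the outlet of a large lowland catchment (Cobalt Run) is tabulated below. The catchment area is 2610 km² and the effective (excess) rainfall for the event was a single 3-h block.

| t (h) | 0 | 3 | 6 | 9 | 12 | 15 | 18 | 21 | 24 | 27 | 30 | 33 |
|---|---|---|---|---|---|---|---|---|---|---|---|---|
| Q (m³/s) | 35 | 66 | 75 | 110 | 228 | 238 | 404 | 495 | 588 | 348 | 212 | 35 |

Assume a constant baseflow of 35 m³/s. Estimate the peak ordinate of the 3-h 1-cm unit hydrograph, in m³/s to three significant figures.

U_p ≈ 554 m³/s

Direct runoff: 0.0, 31.0, 40.0, 75.0, 193.0, 203.0, 369.0, 460.0, 553.0, 313.0, 177.0, 0.0 m³/s; ΣQ_DR = 2414 m³/s, peak = 553.0 m³/s.
Runoff depth d = ΣQ_DR·Δt / A = 2414 × 10800 / (2610 km²) = 9.989 mm.
The 1-cm UH is the DRH scaled by (10 mm)/d, so U_p = 553.0 × 10/9.989 = 554 m³/s.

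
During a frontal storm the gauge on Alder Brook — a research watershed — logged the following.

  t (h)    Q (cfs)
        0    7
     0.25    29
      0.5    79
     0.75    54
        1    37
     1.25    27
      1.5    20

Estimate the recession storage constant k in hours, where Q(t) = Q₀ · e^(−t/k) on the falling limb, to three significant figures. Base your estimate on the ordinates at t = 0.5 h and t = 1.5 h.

k ≈ 0.728 h

On the falling limb, Q drops from 79 to 20 cfs between t = 0.5 h and t = 1.5 h (Δt = 1 h).
k = −Δt / ln(Q₂/Q₁) = −1 / ln(20/79) = 0.728 h.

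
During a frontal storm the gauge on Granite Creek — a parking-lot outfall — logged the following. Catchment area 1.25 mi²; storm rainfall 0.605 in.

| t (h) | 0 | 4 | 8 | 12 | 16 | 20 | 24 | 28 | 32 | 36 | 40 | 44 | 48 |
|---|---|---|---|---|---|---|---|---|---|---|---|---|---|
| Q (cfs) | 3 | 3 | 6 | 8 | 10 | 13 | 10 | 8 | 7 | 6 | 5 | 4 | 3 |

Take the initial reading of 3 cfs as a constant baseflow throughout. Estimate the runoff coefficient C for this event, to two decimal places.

ΣQ_DR = 47.00 cfs; V = ΣQ_DR·Δt = 6.768 × 10^5 ft³.
Runoff depth d = V / A = 0.2331 in.
C = d / P = 0.2331 / 0.605 = 0.39.

C ≈ 0.39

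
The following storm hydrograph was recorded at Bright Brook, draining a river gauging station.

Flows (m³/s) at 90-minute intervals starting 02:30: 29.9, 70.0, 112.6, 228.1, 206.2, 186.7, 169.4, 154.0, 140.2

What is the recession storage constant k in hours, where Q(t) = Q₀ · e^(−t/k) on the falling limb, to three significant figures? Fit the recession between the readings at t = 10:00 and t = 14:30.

k ≈ 15.7 h

On the falling limb, Q drops from 186.7 to 140.2 m³/s between t = 10:00 and t = 14:30 (Δt = 4.5 h).
k = −Δt / ln(Q₂/Q₁) = −4.5 / ln(140.2/186.7) = 15.7 h.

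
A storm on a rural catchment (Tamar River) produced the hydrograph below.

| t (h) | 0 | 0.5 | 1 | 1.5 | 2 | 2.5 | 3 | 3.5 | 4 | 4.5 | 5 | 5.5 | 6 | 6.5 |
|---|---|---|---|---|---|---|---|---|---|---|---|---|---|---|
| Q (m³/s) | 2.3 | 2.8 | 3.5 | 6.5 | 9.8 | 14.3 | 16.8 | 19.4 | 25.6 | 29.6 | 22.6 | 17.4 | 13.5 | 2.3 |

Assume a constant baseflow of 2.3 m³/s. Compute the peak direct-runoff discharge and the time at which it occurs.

Q_p = 27.3 m³/s at t = 4.5 h

Subtracting baseflow gives direct-runoff ordinates: 0.0, 0.5, 1.2, 4.2, 7.5, 12.0, 14.5, 17.1, 23.3, 27.3, 20.3, 15.1, 11.2, 0.0 m³/s.
The maximum is 27.3 m³/s, occurring at the reading for t = 4.5 h.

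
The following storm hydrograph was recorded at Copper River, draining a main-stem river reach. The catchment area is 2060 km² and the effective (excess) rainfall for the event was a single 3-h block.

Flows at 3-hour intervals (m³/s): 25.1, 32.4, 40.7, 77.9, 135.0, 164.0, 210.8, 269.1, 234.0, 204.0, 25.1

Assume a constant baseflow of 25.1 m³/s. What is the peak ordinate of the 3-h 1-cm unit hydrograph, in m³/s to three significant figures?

U_p ≈ 408 m³/s

Direct runoff: 0.0, 7.3, 15.6, 52.8, 109.9, 138.9, 185.7, 244.0, 208.9, 178.9, 0.0 m³/s; ΣQ_DR = 1142 m³/s, peak = 244.0 m³/s.
Runoff depth d = ΣQ_DR·Δt / A = 1142 × 10800 / (2060 km²) = 5.987 mm.
The 1-cm UH is the DRH scaled by (10 mm)/d, so U_p = 244.0 × 10/5.987 = 408 m³/s.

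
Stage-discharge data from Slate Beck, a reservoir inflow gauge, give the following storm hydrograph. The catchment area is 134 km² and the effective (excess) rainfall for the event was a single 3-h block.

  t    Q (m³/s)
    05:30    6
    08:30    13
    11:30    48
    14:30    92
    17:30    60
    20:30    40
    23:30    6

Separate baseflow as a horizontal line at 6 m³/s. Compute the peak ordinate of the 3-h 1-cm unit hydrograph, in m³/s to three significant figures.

Direct runoff: 0.0, 7.0, 42.0, 86.0, 54.0, 34.0, 0.0 m³/s; ΣQ_DR = 223.0 m³/s, peak = 86.0 m³/s.
Runoff depth d = ΣQ_DR·Δt / A = 223.0 × 10800 / (134 km²) = 17.97 mm.
The 1-cm UH is the DRH scaled by (10 mm)/d, so U_p = 86.0 × 10/17.97 = 47.8 m³/s.

U_p ≈ 47.8 m³/s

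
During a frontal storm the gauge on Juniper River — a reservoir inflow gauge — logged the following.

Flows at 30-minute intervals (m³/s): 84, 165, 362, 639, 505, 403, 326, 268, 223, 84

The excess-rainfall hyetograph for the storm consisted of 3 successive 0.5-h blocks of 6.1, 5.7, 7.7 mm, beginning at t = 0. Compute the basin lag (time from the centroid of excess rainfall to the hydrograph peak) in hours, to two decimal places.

t_L ≈ 0.71 h

Centroid of excess rainfall: t_c = Σ P_i·t̄_i / ΣP_i = 0.7910 h (block centres at 0.25, 0.75, 1.25 h).
Hydrograph peak occurs at t = 1.5 h, so basin lag t_L = 1.5 − 0.7910 = 0.71 h.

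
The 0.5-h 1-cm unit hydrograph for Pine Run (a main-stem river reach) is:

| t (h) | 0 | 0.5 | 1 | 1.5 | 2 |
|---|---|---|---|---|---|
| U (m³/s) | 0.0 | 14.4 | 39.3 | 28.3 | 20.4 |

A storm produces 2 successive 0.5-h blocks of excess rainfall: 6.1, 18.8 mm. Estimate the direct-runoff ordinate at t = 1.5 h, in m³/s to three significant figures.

By discrete convolution, Q_j = Σ (P_i / 10 mm) · U_{j−i}.
At t = 1.5 h (j=3): Q = (6.1/10)·28.3 + (18.8/10)·39.3 = 91.1 m³/s.

Q ≈ 91.1 m³/s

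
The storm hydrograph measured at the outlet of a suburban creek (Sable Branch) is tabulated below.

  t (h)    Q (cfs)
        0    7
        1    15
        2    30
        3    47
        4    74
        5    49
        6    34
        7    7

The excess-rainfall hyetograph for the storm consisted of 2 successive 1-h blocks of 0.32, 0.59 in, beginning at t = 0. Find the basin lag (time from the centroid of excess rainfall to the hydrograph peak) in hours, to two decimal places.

Centroid of excess rainfall: t_c = Σ P_i·t̄_i / ΣP_i = 1.1484 h (block centres at 0.5, 1.5 h).
Hydrograph peak occurs at t = 4 h, so basin lag t_L = 4 − 1.1484 = 2.85 h.

t_L ≈ 2.85 h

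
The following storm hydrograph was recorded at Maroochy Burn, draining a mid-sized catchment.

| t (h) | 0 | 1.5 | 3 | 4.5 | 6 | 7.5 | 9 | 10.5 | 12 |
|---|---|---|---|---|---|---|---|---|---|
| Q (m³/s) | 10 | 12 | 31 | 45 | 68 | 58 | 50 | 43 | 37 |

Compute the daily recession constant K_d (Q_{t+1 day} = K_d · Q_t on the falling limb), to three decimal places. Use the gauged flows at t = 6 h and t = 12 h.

Between t = 6 h and t = 12 h the flow falls from 68 to 37 m³/s over 4×1.5 h = 6 h.
Per-interval ratio K = (37/68)^(1/4) = 0.8589; K_d = K^(24/1.5) = 0.088.

K_d ≈ 0.088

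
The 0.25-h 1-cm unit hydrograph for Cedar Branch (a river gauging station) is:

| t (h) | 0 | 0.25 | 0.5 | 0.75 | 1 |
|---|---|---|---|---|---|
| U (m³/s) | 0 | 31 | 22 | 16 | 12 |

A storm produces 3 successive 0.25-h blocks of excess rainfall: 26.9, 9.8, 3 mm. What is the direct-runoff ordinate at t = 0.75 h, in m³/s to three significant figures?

By discrete convolution, Q_j = Σ (P_i / 10 mm) · U_{j−i}.
At t = 0.75 h (j=3): Q = (26.9/10)·16 + (9.8/10)·22 + (3/10)·31 = 73.9 m³/s.

Q ≈ 73.9 m³/s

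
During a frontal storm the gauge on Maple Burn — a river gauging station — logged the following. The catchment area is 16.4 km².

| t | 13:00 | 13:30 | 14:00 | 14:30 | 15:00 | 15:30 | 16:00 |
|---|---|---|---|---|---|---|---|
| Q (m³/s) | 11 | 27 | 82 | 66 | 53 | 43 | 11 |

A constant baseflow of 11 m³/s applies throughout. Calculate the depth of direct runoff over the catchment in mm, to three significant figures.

Direct runoff: 0.0, 16.0, 71.0, 55.0, 42.0, 32.0, 0.0 m³/s; ΣQ_DR = 216.0 m³/s.
V = ΣQ_DR · Δt = 216.0 × 1800 s = 3.888 × 10^5 m³.
Over A = 16.4 km², depth = V / A = 23.7 mm.

d ≈ 23.7 mm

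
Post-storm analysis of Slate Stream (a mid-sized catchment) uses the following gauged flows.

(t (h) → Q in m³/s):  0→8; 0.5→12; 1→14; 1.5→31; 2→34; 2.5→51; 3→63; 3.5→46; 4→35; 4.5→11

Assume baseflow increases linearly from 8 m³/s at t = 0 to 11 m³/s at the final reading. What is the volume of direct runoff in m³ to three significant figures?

Direct-runoff ordinates (Q − Q_b): 0.00, 3.67, 5.33, 22.00, 24.67, 41.33, 53.00, 35.67, 24.33, 0.00 m³/s.
ΣQ_DR = 210.0 m³/s.
With Δt = 0.5 h = 1800 s, V = ΣQ_DR · Δt = 210.0 × 1800 = 3.78 × 10^5 m³.

V ≈ 3.78 × 10^5 m³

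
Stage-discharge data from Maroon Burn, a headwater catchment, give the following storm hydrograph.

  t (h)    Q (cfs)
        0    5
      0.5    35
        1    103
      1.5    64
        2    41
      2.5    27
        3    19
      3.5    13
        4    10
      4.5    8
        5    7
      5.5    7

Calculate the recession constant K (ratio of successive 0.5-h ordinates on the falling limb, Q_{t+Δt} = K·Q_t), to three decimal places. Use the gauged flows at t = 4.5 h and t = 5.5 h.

K ≈ 0.935

Using the recession-limb readings at t = 4.5 h and t = 5.5 h: Q falls from 8 to 7 cfs over 2 intervals.
K = (Q₂/Q₁)^(1/2) = (7/8)^(1/2) = 0.935.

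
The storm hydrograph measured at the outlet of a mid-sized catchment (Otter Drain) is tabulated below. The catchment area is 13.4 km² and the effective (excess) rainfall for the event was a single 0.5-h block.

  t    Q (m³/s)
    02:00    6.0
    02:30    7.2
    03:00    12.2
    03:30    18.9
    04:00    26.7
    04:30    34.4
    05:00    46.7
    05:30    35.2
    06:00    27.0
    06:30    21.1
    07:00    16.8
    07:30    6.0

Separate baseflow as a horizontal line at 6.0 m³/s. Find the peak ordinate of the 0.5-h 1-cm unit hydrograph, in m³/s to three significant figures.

U_p ≈ 16.3 m³/s

Direct runoff: 0.0, 1.2, 6.2, 12.9, 20.7, 28.4, 40.7, 29.2, 21.0, 15.1, 10.8, 0.0 m³/s; ΣQ_DR = 186.2 m³/s, peak = 40.7 m³/s.
Runoff depth d = ΣQ_DR·Δt / A = 186.2 × 1800 / (13.4 km²) = 25.01 mm.
The 1-cm UH is the DRH scaled by (10 mm)/d, so U_p = 40.7 × 10/25.01 = 16.3 m³/s.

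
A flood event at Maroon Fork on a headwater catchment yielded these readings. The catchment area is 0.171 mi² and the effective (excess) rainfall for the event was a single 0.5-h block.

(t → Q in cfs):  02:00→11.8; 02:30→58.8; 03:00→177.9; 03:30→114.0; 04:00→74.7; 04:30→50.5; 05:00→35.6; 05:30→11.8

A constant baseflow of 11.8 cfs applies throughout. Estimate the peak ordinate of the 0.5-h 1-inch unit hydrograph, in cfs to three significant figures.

Direct runoff: 0.0, 47.0, 166.1, 102.2, 62.9, 38.7, 23.8, 0.0 cfs; ΣQ_DR = 440.7 cfs, peak = 166.1 cfs.
Runoff depth d = ΣQ_DR·Δt / A = 440.7 × 1800 / (0.171 mi²) = 1.997 in.
The 1-inch UH is the DRH scaled by (1 in)/d, so U_p = 166.1 × 1/1.997 = 83.2 cfs.

U_p ≈ 83.2 cfs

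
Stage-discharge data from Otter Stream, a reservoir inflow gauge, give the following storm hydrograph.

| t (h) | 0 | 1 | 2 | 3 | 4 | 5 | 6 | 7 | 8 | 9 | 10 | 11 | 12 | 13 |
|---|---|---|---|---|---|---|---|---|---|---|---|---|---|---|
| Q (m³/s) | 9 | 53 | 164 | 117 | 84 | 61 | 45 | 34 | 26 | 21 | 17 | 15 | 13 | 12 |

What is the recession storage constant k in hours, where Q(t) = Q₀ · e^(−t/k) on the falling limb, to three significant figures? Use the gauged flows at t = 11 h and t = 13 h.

On the falling limb, Q drops from 15 to 12 m³/s between t = 11 h and t = 13 h (Δt = 2 h).
k = −Δt / ln(Q₂/Q₁) = −2 / ln(12/15) = 8.96 h.

k ≈ 8.96 h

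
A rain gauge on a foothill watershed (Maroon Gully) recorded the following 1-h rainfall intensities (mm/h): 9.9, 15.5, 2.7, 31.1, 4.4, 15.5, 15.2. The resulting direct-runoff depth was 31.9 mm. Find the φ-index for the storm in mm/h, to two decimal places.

φ ≈ 11.35 mm/h

Only the 4 blocks with intensity above φ contribute runoff: 15.5, 31.1, 15.5, 15.2 mm/h.
Σ(I−φ)·Δt = d  ⇒  (15.5+31.1+15.5+15.2 − 4φ)·1 = 31.9
φ = (77.30 − 31.9/1) / 4 = 11.35 mm/h.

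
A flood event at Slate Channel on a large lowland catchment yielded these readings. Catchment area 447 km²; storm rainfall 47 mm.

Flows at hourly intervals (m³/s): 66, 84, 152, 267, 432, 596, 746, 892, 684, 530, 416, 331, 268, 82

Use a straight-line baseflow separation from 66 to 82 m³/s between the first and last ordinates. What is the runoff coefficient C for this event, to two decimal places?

ΣQ_DR = 4510 m³/s; V = ΣQ_DR·Δt = 1.624 × 10^7 m³.
Runoff depth d = V / A = 36.32 mm.
C = d / P = 36.32 / 47 = 0.77.

C ≈ 0.77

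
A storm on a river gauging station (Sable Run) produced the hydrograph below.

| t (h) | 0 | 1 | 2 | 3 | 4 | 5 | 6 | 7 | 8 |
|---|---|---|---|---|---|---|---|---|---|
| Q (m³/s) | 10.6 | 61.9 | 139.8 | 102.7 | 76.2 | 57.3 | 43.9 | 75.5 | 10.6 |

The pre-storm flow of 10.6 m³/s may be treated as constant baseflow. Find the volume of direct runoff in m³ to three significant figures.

Direct-runoff ordinates (Q − Q_b): 0.0, 51.3, 129.2, 92.1, 65.6, 46.7, 33.3, 64.9, 0.0 m³/s.
ΣQ_DR = 483.1 m³/s.
With Δt = 1 h = 3600 s, V = ΣQ_DR · Δt = 483.1 × 3600 = 1.74 × 10^6 m³.

V ≈ 1.74 × 10^6 m³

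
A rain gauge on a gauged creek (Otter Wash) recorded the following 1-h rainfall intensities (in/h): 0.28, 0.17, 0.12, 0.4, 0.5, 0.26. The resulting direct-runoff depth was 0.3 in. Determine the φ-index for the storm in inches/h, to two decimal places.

Only the 2 blocks with intensity above φ contribute runoff: 0.4, 0.5 in/h.
Σ(I−φ)·Δt = d  ⇒  (0.4+0.5 − 2φ)·1 = 0.3
φ = (0.9000 − 0.3/1) / 2 = 0.30 in/h.

φ ≈ 0.30 in/h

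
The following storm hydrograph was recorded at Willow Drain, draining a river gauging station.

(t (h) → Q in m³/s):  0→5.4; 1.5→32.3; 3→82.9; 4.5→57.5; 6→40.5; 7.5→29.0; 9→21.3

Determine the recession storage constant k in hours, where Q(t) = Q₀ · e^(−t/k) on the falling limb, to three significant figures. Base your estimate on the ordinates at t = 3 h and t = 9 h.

On the falling limb, Q drops from 82.9 to 21.3 m³/s between t = 3 h and t = 9 h (Δt = 6 h).
k = −Δt / ln(Q₂/Q₁) = −6 / ln(21.3/82.9) = 4.42 h.

k ≈ 4.42 h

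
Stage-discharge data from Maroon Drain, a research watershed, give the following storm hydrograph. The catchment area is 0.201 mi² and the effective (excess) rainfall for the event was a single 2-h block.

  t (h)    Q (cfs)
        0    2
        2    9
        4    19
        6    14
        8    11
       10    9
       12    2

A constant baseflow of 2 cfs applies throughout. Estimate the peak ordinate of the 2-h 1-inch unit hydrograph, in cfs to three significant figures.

Direct runoff: 0.0, 7.0, 17.0, 12.0, 9.0, 7.0, 0.0 cfs; ΣQ_DR = 52.00 cfs, peak = 17.0 cfs.
Runoff depth d = ΣQ_DR·Δt / A = 52.00 × 7200 / (0.201 mi²) = 0.8018 in.
The 1-inch UH is the DRH scaled by (1 in)/d, so U_p = 17.0 × 1/0.8018 = 21.2 cfs.

U_p ≈ 21.2 cfs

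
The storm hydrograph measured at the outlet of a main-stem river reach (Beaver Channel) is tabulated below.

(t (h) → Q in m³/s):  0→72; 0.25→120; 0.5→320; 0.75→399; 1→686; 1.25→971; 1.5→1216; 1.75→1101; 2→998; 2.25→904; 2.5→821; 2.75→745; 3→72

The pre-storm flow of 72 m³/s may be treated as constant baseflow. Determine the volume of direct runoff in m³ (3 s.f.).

V ≈ 6.74 × 10^6 m³

Direct-runoff ordinates (Q − Q_b): 0.0, 48.0, 248.0, 327.0, 614.0, 899.0, 1144.0, 1029.0, 926.0, 832.0, 749.0, 673.0, 0.0 m³/s.
ΣQ_DR = 7489 m³/s.
With Δt = 0.25 h = 900 s, V = ΣQ_DR · Δt = 7489 × 900 = 6.74 × 10^6 m³.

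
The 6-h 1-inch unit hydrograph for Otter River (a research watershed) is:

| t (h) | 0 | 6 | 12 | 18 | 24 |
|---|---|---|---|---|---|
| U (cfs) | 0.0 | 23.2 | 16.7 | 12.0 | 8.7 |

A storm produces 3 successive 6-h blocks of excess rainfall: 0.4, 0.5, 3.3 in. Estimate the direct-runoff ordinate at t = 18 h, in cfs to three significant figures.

By discrete convolution, Q_j = Σ (P_i / 1 in) · U_{j−i}.
At t = 18 h (j=3): Q = (0.4/1)·12.0 + (0.5/1)·16.7 + (3.3/1)·23.2 = 89.7 cfs.

Q ≈ 89.7 cfs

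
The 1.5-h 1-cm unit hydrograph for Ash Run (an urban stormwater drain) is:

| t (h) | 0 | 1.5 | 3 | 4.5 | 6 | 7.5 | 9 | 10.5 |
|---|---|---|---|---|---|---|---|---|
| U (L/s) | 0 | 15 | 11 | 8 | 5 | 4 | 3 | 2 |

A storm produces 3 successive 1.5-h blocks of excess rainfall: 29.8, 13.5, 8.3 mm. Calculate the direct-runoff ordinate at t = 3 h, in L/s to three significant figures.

By discrete convolution, Q_j = Σ (P_i / 10 mm) · U_{j−i}.
At t = 3 h (j=2): Q = (29.8/10)·11 + (13.5/10)·15 + (8.3/10)·0 = 53.0 L/s.

Q ≈ 53.0 L/s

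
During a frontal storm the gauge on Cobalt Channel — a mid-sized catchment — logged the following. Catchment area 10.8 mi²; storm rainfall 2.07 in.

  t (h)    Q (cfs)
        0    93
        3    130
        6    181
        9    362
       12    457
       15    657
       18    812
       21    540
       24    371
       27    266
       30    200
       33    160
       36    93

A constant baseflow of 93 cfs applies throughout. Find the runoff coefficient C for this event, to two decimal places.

C ≈ 0.65

ΣQ_DR = 3113 cfs; V = ΣQ_DR·Δt = 3.362 × 10^7 ft³.
Runoff depth d = V / A = 1.340 in.
C = d / P = 1.340 / 2.07 = 0.65.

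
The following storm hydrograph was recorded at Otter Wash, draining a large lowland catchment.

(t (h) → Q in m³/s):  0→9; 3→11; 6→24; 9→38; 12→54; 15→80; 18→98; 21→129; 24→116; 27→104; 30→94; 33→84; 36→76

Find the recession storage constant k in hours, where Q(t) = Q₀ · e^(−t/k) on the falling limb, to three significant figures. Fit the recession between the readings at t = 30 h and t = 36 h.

k ≈ 28.2 h

On the falling limb, Q drops from 94 to 76 m³/s between t = 30 h and t = 36 h (Δt = 6 h).
k = −Δt / ln(Q₂/Q₁) = −6 / ln(76/94) = 28.2 h.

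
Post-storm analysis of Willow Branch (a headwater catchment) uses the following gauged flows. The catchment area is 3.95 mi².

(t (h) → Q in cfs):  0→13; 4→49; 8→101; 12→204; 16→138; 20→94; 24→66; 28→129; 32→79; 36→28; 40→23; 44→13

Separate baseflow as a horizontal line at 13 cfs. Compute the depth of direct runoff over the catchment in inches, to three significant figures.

Direct runoff: 0.0, 36.0, 88.0, 191.0, 125.0, 81.0, 53.0, 116.0, 66.0, 15.0, 10.0, 0.0 cfs; ΣQ_DR = 781.0 cfs.
V = ΣQ_DR · Δt = 781.0 × 14400 s = 1.125 × 10^7 ft³.
Over A = 3.95 mi², depth = V / A = 1.23 in.

d ≈ 1.23 in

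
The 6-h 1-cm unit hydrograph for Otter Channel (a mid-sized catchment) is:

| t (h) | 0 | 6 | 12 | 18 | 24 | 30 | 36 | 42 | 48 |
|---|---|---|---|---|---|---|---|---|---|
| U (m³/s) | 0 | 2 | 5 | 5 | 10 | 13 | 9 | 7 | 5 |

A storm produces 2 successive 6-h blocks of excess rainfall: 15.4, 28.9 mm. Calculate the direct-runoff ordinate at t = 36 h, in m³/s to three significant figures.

Q ≈ 51.4 m³/s

By discrete convolution, Q_j = Σ (P_i / 10 mm) · U_{j−i}.
At t = 36 h (j=6): Q = (15.4/10)·9 + (28.9/10)·13 = 51.4 m³/s.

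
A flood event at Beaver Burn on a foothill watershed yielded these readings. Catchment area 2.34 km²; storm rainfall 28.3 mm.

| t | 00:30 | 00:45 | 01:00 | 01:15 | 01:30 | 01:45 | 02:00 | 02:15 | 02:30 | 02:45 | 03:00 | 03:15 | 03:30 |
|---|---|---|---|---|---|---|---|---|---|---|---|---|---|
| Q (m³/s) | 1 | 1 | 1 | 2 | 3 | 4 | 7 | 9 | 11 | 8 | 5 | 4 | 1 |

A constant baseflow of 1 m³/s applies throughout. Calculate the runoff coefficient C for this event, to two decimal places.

ΣQ_DR = 44.00 m³/s; V = ΣQ_DR·Δt = 39600 m³.
Runoff depth d = V / A = 16.92 mm.
C = d / P = 16.92 / 28.3 = 0.60.

C ≈ 0.60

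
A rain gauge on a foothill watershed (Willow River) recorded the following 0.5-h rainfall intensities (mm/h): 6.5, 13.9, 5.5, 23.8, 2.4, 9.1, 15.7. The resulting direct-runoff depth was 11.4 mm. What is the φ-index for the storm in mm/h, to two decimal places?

φ ≈ 10.20 mm/h

Only the 3 blocks with intensity above φ contribute runoff: 13.9, 23.8, 15.7 mm/h.
Σ(I−φ)·Δt = d  ⇒  (13.9+23.8+15.7 − 3φ)·0.5 = 11.4
φ = (53.40 − 11.4/0.5) / 3 = 10.20 mm/h.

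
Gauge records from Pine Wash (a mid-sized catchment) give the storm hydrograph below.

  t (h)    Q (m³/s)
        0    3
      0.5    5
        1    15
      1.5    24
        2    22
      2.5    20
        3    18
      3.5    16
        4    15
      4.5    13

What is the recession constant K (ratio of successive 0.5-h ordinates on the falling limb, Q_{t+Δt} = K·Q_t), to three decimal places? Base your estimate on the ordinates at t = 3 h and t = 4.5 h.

Using the recession-limb readings at t = 3 h and t = 4.5 h: Q falls from 18 to 13 m³/s over 3 intervals.
K = (Q₂/Q₁)^(1/3) = (13/18)^(1/3) = 0.897.

K ≈ 0.897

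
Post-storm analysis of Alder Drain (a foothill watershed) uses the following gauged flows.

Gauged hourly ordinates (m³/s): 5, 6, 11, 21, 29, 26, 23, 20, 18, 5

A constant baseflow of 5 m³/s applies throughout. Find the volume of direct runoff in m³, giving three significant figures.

Direct-runoff ordinates (Q − Q_b): 0.0, 1.0, 6.0, 16.0, 24.0, 21.0, 18.0, 15.0, 13.0, 0.0 m³/s.
ΣQ_DR = 114.0 m³/s.
With Δt = 1 h = 3600 s, V = ΣQ_DR · Δt = 114.0 × 3600 = 4.10 × 10^5 m³.

V ≈ 4.10 × 10^5 m³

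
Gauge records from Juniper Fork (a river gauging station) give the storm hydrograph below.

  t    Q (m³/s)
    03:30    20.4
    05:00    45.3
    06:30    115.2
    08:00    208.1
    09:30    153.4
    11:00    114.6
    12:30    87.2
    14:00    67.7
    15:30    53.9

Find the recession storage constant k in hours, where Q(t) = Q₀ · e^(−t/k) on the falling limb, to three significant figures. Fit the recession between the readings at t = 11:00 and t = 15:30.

k ≈ 5.97 h

On the falling limb, Q drops from 114.6 to 53.9 m³/s between t = 11:00 and t = 15:30 (Δt = 4.5 h).
k = −Δt / ln(Q₂/Q₁) = −4.5 / ln(53.9/114.6) = 5.97 h.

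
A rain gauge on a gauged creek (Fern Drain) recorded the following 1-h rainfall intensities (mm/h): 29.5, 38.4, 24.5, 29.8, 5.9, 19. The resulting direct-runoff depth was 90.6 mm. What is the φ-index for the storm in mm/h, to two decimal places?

Only the 5 blocks with intensity above φ contribute runoff: 29.5, 38.4, 24.5, 29.8, 19 mm/h.
Σ(I−φ)·Δt = d  ⇒  (29.5+38.4+24.5+29.8+19 − 5φ)·1 = 90.6
φ = (141.2 − 90.6/1) / 5 = 10.12 mm/h.

φ ≈ 10.12 mm/h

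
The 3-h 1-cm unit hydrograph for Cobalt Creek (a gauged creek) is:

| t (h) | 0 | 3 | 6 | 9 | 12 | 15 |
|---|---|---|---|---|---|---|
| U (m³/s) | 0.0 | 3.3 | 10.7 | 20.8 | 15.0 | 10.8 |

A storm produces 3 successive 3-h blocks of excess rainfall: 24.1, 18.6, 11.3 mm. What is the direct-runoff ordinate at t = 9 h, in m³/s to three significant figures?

Q ≈ 73.8 m³/s

By discrete convolution, Q_j = Σ (P_i / 10 mm) · U_{j−i}.
At t = 9 h (j=3): Q = (24.1/10)·20.8 + (18.6/10)·10.7 + (11.3/10)·3.3 = 73.8 m³/s.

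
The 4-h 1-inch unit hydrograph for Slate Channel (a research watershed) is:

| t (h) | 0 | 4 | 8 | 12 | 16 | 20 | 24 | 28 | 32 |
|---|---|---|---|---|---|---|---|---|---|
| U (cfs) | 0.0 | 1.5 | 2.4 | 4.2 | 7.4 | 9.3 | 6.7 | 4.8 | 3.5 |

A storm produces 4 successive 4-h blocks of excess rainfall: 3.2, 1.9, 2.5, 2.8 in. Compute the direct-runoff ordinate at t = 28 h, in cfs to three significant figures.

By discrete convolution, Q_j = Σ (P_i / 1 in) · U_{j−i}.
At t = 28 h (j=7): Q = (3.2/1)·4.8 + (1.9/1)·6.7 + (2.5/1)·9.3 + (2.8/1)·7.4 = 72.1 cfs.

Q ≈ 72.1 cfs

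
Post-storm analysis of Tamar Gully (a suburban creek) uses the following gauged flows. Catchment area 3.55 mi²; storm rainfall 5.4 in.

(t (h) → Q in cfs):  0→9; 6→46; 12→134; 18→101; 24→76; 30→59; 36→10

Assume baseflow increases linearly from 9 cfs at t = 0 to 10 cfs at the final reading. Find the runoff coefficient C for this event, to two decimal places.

ΣQ_DR = 368.5 cfs; V = ΣQ_DR·Δt = 7.960 × 10^6 ft³.
Runoff depth d = V / A = 0.9651 in.
C = d / P = 0.9651 / 5.4 = 0.18.

C ≈ 0.18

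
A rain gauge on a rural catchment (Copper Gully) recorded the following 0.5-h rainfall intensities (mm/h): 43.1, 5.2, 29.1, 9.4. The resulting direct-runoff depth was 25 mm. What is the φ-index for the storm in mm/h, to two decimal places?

Only the 2 blocks with intensity above φ contribute runoff: 43.1, 29.1 mm/h.
Σ(I−φ)·Δt = d  ⇒  (43.1+29.1 − 2φ)·0.5 = 25
φ = (72.20 − 25/0.5) / 2 = 11.10 mm/h.

φ ≈ 11.10 mm/h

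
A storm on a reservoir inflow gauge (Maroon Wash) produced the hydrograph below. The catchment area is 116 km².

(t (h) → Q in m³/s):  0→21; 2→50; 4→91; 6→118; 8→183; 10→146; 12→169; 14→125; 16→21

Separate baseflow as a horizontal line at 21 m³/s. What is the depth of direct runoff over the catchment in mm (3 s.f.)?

Direct runoff: 0.0, 29.0, 70.0, 97.0, 162.0, 125.0, 148.0, 104.0, 0.0 m³/s; ΣQ_DR = 735.0 m³/s.
V = ΣQ_DR · Δt = 735.0 × 7200 s = 5.292 × 10^6 m³.
Over A = 116 km², depth = V / A = 45.6 mm.

d ≈ 45.6 mm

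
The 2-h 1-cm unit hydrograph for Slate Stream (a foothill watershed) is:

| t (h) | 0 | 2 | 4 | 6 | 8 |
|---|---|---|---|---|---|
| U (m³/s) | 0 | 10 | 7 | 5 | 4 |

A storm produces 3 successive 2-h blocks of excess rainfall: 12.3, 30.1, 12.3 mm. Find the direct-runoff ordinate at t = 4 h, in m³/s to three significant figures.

By discrete convolution, Q_j = Σ (P_i / 10 mm) · U_{j−i}.
At t = 4 h (j=2): Q = (12.3/10)·7 + (30.1/10)·10 + (12.3/10)·0 = 38.7 m³/s.

Q ≈ 38.7 m³/s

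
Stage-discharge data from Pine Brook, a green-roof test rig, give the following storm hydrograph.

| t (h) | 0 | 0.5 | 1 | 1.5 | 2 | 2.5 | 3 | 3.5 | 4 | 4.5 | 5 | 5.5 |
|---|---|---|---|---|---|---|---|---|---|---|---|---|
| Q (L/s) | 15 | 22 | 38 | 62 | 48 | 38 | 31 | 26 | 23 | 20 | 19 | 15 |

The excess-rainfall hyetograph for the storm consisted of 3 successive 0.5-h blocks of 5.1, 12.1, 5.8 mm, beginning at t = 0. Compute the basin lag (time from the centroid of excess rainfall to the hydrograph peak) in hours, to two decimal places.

t_L ≈ 0.73 h

Centroid of excess rainfall: t_c = Σ P_i·t̄_i / ΣP_i = 0.7652 h (block centres at 0.25, 0.75, 1.25 h).
Hydrograph peak occurs at t = 1.5 h, so basin lag t_L = 1.5 − 0.7652 = 0.73 h.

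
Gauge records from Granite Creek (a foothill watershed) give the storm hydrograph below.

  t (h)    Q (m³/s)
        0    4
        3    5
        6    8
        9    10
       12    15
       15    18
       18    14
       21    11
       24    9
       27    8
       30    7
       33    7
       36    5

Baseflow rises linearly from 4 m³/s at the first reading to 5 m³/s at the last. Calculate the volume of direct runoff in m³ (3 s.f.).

Direct-runoff ordinates (Q − Q_b): 0.00, 0.92, 3.83, 5.75, 10.67, 13.58, 9.50, 6.42, 4.33, 3.25, 2.17, 2.08, 0.00 m³/s.
ΣQ_DR = 62.50 m³/s.
With Δt = 3 h = 10800 s, V = ΣQ_DR · Δt = 62.50 × 10800 = 6.75 × 10^5 m³.

V ≈ 6.75 × 10^5 m³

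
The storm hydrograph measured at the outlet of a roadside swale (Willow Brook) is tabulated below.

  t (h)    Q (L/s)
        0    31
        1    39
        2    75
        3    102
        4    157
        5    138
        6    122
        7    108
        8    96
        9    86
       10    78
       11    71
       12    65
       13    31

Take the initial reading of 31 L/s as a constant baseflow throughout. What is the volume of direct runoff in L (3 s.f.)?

Direct-runoff ordinates (Q − Q_b): 0.0, 8.0, 44.0, 71.0, 126.0, 107.0, 91.0, 77.0, 65.0, 55.0, 47.0, 40.0, 34.0, 0.0 L/s.
ΣQ_DR = 765.0 L/s.
With Δt = 1 h = 3600 s, V = ΣQ_DR · Δt = 765.0 × 3600 = 2.75 × 10^6 L.

V ≈ 2.75 × 10^6 L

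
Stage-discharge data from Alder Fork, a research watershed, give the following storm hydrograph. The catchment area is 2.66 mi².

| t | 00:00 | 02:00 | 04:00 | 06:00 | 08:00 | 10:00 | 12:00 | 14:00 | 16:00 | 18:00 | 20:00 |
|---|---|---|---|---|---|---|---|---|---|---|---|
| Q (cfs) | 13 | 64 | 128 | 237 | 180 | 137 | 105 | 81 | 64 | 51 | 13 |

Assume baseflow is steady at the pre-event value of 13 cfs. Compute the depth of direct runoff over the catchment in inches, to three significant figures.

d ≈ 1.08 in

Direct runoff: 0.0, 51.0, 115.0, 224.0, 167.0, 124.0, 92.0, 68.0, 51.0, 38.0, 0.0 cfs; ΣQ_DR = 930.0 cfs.
V = ΣQ_DR · Δt = 930.0 × 7200 s = 6.696 × 10^6 ft³.
Over A = 2.66 mi², depth = V / A = 1.08 in.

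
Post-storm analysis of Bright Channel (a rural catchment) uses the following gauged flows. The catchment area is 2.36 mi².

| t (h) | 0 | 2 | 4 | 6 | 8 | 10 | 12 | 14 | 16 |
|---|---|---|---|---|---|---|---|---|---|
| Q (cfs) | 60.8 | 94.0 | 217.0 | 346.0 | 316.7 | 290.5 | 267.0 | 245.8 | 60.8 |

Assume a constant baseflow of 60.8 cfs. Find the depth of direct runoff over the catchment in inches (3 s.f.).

Direct runoff: 0.0, 33.2, 156.2, 285.2, 255.9, 229.7, 206.2, 185.0, 0.0 cfs; ΣQ_DR = 1351 cfs.
V = ΣQ_DR · Δt = 1351 × 7200 s = 9.730 × 10^6 ft³.
Over A = 2.36 mi², depth = V / A = 1.77 in.

d ≈ 1.77 in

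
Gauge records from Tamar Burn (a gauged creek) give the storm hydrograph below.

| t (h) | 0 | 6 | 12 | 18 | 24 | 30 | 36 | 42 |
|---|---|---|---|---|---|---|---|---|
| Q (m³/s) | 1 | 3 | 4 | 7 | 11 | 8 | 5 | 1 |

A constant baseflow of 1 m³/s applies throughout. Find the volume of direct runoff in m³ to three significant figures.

V ≈ 6.91 × 10^5 m³

Direct-runoff ordinates (Q − Q_b): 0.0, 2.0, 3.0, 6.0, 10.0, 7.0, 4.0, 0.0 m³/s.
ΣQ_DR = 32.00 m³/s.
With Δt = 6 h = 21600 s, V = ΣQ_DR · Δt = 32.00 × 21600 = 6.91 × 10^5 m³.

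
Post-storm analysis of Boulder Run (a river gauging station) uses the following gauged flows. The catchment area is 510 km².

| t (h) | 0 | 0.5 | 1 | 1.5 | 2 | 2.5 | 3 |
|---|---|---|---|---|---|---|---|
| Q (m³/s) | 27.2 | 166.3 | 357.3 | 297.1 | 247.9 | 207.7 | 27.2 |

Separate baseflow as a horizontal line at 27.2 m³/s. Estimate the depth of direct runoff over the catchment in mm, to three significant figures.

d ≈ 4.02 mm

Direct runoff: 0.0, 139.1, 330.1, 269.9, 220.7, 180.5, 0.0 m³/s; ΣQ_DR = 1140 m³/s.
V = ΣQ_DR · Δt = 1140 × 1800 s = 2.053 × 10^6 m³.
Over A = 510 km², depth = V / A = 4.02 mm.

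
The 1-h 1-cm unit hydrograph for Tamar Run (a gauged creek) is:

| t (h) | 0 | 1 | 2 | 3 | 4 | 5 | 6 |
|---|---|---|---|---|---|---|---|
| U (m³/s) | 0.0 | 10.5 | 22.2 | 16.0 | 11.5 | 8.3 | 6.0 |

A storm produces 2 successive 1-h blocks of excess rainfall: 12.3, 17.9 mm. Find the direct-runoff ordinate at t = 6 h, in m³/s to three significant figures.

By discrete convolution, Q_j = Σ (P_i / 10 mm) · U_{j−i}.
At t = 6 h (j=6): Q = (12.3/10)·6.0 + (17.9/10)·8.3 = 22.2 m³/s.

Q ≈ 22.2 m³/s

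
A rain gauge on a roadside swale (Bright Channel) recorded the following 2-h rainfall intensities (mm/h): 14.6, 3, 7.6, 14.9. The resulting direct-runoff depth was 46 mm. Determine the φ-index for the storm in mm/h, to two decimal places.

φ ≈ 4.70 mm/h

Only the 3 blocks with intensity above φ contribute runoff: 14.6, 7.6, 14.9 mm/h.
Σ(I−φ)·Δt = d  ⇒  (14.6+7.6+14.9 − 3φ)·2 = 46
φ = (37.10 − 46/2) / 3 = 4.70 mm/h.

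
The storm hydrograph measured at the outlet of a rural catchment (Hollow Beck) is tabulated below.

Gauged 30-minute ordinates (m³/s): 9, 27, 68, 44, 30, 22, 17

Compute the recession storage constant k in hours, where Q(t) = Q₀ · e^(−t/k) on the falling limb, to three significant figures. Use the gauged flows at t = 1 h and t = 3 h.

On the falling limb, Q drops from 68 to 17 m³/s between t = 1 h and t = 3 h (Δt = 2 h).
k = −Δt / ln(Q₂/Q₁) = −2 / ln(17/68) = 1.44 h.

k ≈ 1.44 h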